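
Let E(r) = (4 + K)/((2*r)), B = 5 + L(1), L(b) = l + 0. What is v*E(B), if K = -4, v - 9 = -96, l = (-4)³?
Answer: 0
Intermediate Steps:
l = -64
v = -87 (v = 9 - 96 = -87)
L(b) = -64 (L(b) = -64 + 0 = -64)
B = -59 (B = 5 - 64 = -59)
E(r) = 0 (E(r) = (4 - 4)/((2*r)) = 0*(1/(2*r)) = 0)
v*E(B) = -87*0 = 0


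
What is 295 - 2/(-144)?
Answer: 21241/72 ≈ 295.01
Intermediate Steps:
295 - 2/(-144) = 295 - 2*(-1/144) = 295 + 1/72 = 21241/72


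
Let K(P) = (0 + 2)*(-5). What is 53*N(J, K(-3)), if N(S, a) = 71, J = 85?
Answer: 3763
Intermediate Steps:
K(P) = -10 (K(P) = 2*(-5) = -10)
53*N(J, K(-3)) = 53*71 = 3763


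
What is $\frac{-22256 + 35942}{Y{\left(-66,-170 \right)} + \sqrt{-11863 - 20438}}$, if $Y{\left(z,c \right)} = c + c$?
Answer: $- \frac{4653240}{147901} - \frac{41058 i \sqrt{3589}}{147901} \approx -31.462 - 16.631 i$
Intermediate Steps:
$Y{\left(z,c \right)} = 2 c$
$\frac{-22256 + 35942}{Y{\left(-66,-170 \right)} + \sqrt{-11863 - 20438}} = \frac{-22256 + 35942}{2 \left(-170\right) + \sqrt{-11863 - 20438}} = \frac{13686}{-340 + \sqrt{-32301}} = \frac{13686}{-340 + 3 i \sqrt{3589}}$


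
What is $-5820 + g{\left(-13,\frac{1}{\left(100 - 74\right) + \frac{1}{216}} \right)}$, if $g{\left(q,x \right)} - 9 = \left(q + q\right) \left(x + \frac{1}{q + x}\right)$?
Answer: $- \frac{2375971930501}{408945685} \approx -5810.0$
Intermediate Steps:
$g{\left(q,x \right)} = 9 + 2 q \left(x + \frac{1}{q + x}\right)$ ($g{\left(q,x \right)} = 9 + \left(q + q\right) \left(x + \frac{1}{q + x}\right) = 9 + 2 q \left(x + \frac{1}{q + x}\right)$)
$-5820 + g{\left(-13,\frac{1}{\left(100 - 74\right) + \frac{1}{216}} \right)} = -5820 + \frac{\frac{9}{\left(100 - 74\right) + \frac{1}{216}} + 11 \left(-13\right) + 2 \left(-13\right) \left(\frac{1}{\left(100 - 74\right) + \frac{1}{216}}\right)^{2} + \frac{2 \left(-13\right)^{2}}{\left(100 - 74\right) + \frac{1}{216}}}{-13 + \frac{1}{\left(100 - 74\right) + \frac{1}{216}}} = -5820 + \frac{\frac{9}{26 + \frac{1}{216}} - 143 + 2 \left(-13\right) \left(\frac{1}{26 + \frac{1}{216}}\right)^{2} + 2 \frac{1}{26 + \frac{1}{216}} \cdot 169}{-13 + \frac{1}{26 + \frac{1}{216}}} = -5820 + \frac{\frac{9}{\frac{5617}{216}} - 143 + 2 \left(-13\right) \left(\frac{1}{\frac{5617}{216}}\right)^{2} + 2 \frac{1}{\frac{5617}{216}} \cdot 169}{-13 + \frac{1}{\frac{5617}{216}}} = -5820 + \frac{9 \cdot \frac{216}{5617} - 143 + 2 \left(-13\right) \left(\frac{216}{5617}\right)^{2} + 2 \cdot \frac{216}{5617} \cdot 169}{-13 + \frac{216}{5617}} = -5820 + \frac{\frac{1944}{5617} - 143 + 2 \left(-13\right) \frac{46656}{31550689} + \frac{73008}{5617}}{- \frac{72805}{5617}} = -5820 - \frac{5617 \left(\frac{1944}{5617} - 143 - \frac{1213056}{31550689} + \frac{73008}{5617}\right)}{72805} = -5820 - - \frac{4091956199}{408945685} = -5820 + \frac{4091956199}{408945685} = - \frac{2375971930501}{408945685}$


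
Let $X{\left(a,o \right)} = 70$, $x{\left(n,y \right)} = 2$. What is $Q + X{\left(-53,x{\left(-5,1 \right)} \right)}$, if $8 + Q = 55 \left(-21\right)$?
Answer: $-1093$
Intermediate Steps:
$Q = -1163$ ($Q = -8 + 55 \left(-21\right) = -8 - 1155 = -1163$)
$Q + X{\left(-53,x{\left(-5,1 \right)} \right)} = -1163 + 70 = -1093$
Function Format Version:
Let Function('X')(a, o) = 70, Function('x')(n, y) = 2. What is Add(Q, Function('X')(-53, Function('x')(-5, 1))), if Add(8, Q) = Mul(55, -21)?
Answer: -1093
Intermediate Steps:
Q = -1163 (Q = Add(-8, Mul(55, -21)) = Add(-8, -1155) = -1163)
Add(Q, Function('X')(-53, Function('x')(-5, 1))) = Add(-1163, 70) = -1093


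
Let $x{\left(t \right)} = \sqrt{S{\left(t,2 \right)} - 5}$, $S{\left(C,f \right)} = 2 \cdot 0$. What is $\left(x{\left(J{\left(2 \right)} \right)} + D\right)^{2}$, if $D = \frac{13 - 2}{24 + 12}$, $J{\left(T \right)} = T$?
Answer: $- \frac{6359}{1296} + \frac{11 i \sqrt{5}}{18} \approx -4.9066 + 1.3665 i$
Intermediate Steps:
$S{\left(C,f \right)} = 0$
$D = \frac{11}{36} \approx 0.30556$
$x{\left(t \right)} = i \sqrt{5}$ ($x{\left(t \right)} = \sqrt{0 - 5} = \sqrt{-5} = i \sqrt{5}$)
$\left(x{\left(J{\left(2 \right)} \right)} + D\right)^{2} = \left(i \sqrt{5} + \frac{11}{36}\right)^{2} = \left(\frac{11}{36} + i \sqrt{5}\right)^{2}$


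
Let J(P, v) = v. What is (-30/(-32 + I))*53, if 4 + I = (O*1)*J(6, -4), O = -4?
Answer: 159/2 ≈ 79.500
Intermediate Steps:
I = 12 (I = -4 - 4*1*(-4) = -4 - 4*(-4) = -4 + 16 = 12)
(-30/(-32 + I))*53 = (-30/(-32 + 12))*53 = (-30/(-20))*53 = -1/20*(-30)*53 = (3/2)*53 = 159/2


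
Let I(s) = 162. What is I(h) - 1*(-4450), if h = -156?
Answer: 4612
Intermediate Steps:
I(h) - 1*(-4450) = 162 - 1*(-4450) = 162 + 4450 = 4612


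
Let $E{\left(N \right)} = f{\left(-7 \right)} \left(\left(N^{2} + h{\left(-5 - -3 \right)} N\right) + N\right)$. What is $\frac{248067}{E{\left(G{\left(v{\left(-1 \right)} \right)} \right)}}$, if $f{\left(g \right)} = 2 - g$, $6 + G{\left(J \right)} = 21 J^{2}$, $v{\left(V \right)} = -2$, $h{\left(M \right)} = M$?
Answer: $\frac{27563}{6006} \approx 4.5892$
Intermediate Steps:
$G{\left(J \right)} = -6 + 21 J^{2}$
$E{\left(N \right)} = - 9 N + 9 N^{2}$ ($E{\left(N \right)} = \left(2 - -7\right) \left(\left(N^{2} + \left(-5 - -3\right) N\right) + N\right) = \left(2 + 7\right) \left(\left(N^{2} + \left(-5 + 3\right) N\right) + N\right) = 9 \left(\left(N^{2} - 2 N\right) + N\right) = 9 \left(N^{2} - N\right) = - 9 N + 9 N^{2}$)
$\frac{248067}{E{\left(G{\left(v{\left(-1 \right)} \right)} \right)}} = \frac{248067}{9 \left(-6 + 21 \left(-2\right)^{2}\right) \left(-1 - \left(6 - 21 \left(-2\right)^{2}\right)\right)} = \frac{248067}{9 \left(-6 + 21 \cdot 4\right) \left(-1 + \left(-6 + 21 \cdot 4\right)\right)} = \frac{248067}{9 \left(-6 + 84\right) \left(-1 + \left(-6 + 84\right)\right)} = \frac{248067}{9 \cdot 78 \left(-1 + 78\right)} = \frac{248067}{9 \cdot 78 \cdot 77} = \frac{248067}{54054} = 248067 \cdot \frac{1}{54054} = \frac{27563}{6006}$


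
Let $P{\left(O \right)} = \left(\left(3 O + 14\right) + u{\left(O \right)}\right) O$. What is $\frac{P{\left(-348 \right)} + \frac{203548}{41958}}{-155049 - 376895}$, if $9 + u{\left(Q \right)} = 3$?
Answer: $- \frac{3781809343}{5579826588} \approx -0.67776$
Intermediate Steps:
$u{\left(Q \right)} = -6$ ($u{\left(Q \right)} = -9 + 3 = -6$)
$P{\left(O \right)} = O \left(8 + 3 O\right)$ ($P{\left(O \right)} = \left(\left(3 O + 14\right) - 6\right) O = \left(\left(14 + 3 O\right) - 6\right) O = \left(8 + 3 O\right) O = O \left(8 + 3 O\right)$)
$\frac{P{\left(-348 \right)} + \frac{203548}{41958}}{-155049 - 376895} = \frac{- 348 \left(8 + 3 \left(-348\right)\right) + \frac{203548}{41958}}{-155049 - 376895} = \frac{- 348 \left(8 - 1044\right) + 203548 \cdot \frac{1}{41958}}{-531944} = \left(\left(-348\right) \left(-1036\right) + \frac{101774}{20979}\right) \left(- \frac{1}{531944}\right) = \left(360528 + \frac{101774}{20979}\right) \left(- \frac{1}{531944}\right) = \frac{7563618686}{20979} \left(- \frac{1}{531944}\right) = - \frac{3781809343}{5579826588}$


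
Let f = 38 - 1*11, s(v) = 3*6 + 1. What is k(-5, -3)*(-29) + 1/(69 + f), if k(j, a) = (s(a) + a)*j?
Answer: 222721/96 ≈ 2320.0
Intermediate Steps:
s(v) = 19 (s(v) = 18 + 1 = 19)
k(j, a) = j*(19 + a) (k(j, a) = (19 + a)*j = j*(19 + a))
f = 27 (f = 38 - 11 = 27)
k(-5, -3)*(-29) + 1/(69 + f) = -5*(19 - 3)*(-29) + 1/(69 + 27) = -5*16*(-29) + 1/96 = -80*(-29) + 1/96 = 2320 + 1/96 = 222721/96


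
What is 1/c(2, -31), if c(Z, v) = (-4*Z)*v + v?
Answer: 1/217 ≈ 0.0046083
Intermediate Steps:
c(Z, v) = v - 4*Z*v (c(Z, v) = -4*Z*v + v = v - 4*Z*v)
1/c(2, -31) = 1/(-31*(1 - 4*2)) = 1/(-31*(1 - 8)) = 1/(-31*(-7)) = 1/217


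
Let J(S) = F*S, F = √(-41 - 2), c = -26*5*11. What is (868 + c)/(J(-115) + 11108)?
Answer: -6242696/123956339 - 64630*I*√43/123956339 ≈ -0.050362 - 0.003419*I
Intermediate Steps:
c = -1430 (c = -130*11 = -1430)
F = I*√43 (F = √(-43) = I*√43 ≈ 6.5574*I)
J(S) = I*S*√43 (J(S) = (I*√43)*S = I*S*√43)
(868 + c)/(J(-115) + 11108) = (868 - 1430)/(I*(-115)*√43 + 11108) = -562/(-115*I*√43 + 11108) = -562/(11108 - 115*I*√43)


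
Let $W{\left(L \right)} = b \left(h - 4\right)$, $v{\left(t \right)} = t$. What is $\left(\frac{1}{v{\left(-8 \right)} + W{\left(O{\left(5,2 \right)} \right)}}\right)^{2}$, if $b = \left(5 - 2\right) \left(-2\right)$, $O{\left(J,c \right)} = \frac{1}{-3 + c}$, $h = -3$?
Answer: $\frac{1}{1156} \approx 0.00086505$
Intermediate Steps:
$b = -6$ ($b = 3 \left(-2\right) = -6$)
$W{\left(L \right)} = 42$ ($W{\left(L \right)} = - 6 \left(-3 - 4\right) = \left(-6\right) \left(-7\right) = 42$)
$\left(\frac{1}{v{\left(-8 \right)} + W{\left(O{\left(5,2 \right)} \right)}}\right)^{2} = \left(\frac{1}{-8 + 42}\right)^{2} = \left(\frac{1}{34}\right)^{2} = \frac{1}{1156}$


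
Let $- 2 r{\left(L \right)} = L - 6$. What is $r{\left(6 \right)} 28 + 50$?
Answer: $50$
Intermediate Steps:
$r{\left(L \right)} = 3 - \frac{L}{2}$ ($r{\left(L \right)} = - \frac{L - 6}{2} = - \frac{-6 + L}{2} = 3 - \frac{L}{2}$)
$r{\left(6 \right)} 28 + 50 = \left(3 - 3\right) 28 + 50 = 0 \cdot 28 + 50 = 0 + 50 = 50$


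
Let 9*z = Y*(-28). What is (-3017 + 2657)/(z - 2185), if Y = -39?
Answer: 1080/6191 ≈ 0.17445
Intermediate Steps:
z = 364/3 (z = (-39*(-28))/9 = (⅑)*1092 = 364/3 ≈ 121.33)
(-3017 + 2657)/(z - 2185) = (-3017 + 2657)/(364/3 - 2185) = -360/(-6191/3) = -360*(-3/6191) = 1080/6191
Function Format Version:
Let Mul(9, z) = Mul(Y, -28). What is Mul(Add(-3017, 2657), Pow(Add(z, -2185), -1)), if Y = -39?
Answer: Rational(1080, 6191) ≈ 0.17445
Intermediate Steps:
z = Rational(364, 3) (z = Mul(Rational(1, 9), Mul(-39, -28)) = Mul(Rational(1, 9), 1092) = Rational(364, 3) ≈ 121.33)
Mul(Add(-3017, 2657), Pow(Add(z, -2185), -1)) = Mul(Add(-3017, 2657), Pow(Add(Rational(364, 3), -2185), -1)) = Mul(-360, Pow(Rational(-6191, 3), -1)) = Mul(-360, Rational(-3, 6191)) = Rational(1080, 6191)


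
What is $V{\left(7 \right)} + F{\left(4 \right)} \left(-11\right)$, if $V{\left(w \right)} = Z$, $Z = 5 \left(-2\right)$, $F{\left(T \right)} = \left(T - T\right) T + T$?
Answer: $-54$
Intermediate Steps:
$F{\left(T \right)} = T$ ($F{\left(T \right)} = 0 T + T = 0 + T = T$)
$Z = -10$
$V{\left(w \right)} = -10$
$V{\left(7 \right)} + F{\left(4 \right)} \left(-11\right) = -10 + 4 \left(-11\right) = -10 - 44 = -54$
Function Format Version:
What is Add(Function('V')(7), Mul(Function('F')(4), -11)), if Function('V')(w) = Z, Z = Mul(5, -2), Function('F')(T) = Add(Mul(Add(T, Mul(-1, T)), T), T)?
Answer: -54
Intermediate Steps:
Function('F')(T) = T (Function('F')(T) = Add(Mul(0, T), T) = Add(0, T) = T)
Z = -10
Function('V')(w) = -10
Add(Function('V')(7), Mul(Function('F')(4), -11)) = Add(-10, Mul(4, -11)) = Add(-10, -44) = -54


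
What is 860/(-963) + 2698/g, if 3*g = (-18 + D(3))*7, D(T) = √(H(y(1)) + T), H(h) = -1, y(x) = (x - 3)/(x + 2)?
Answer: -71119918/1085301 - 4047*√2/1127 ≈ -70.609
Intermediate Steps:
y(x) = (-3 + x)/(2 + x)
D(T) = √(-1 + T)
g = -42 + 7*√2/3 (g = ((-18 + √(-1 + 3))*7)/3 = ((-18 + √2)*7)/3 = (-126 + 7*√2)/3 = -42 + 7*√2/3 ≈ -38.700)
860/(-963) + 2698/g = 860/(-963) + 2698/(-42 + 7*√2/3) = 860*(-1/963) + 2698/(-42 + 7*√2/3) = -860/963 + 2698/(-42 + 7*√2/3)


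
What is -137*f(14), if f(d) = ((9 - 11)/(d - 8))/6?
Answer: 137/18 ≈ 7.6111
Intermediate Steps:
f(d) = -1/(3*(-8 + d)) (f(d) = -2/(-8 + d)*(1/6) = -1/(3*(-8 + d)))
-137*f(14) = -(-137)/(-24 + 3*14) = -(-137)/(-24 + 42) = -(-137)/18 = -137*(-1/18) = 137/18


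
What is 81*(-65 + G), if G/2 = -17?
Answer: -8019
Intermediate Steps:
G = -34 (G = 2*(-17) = -34)
81*(-65 + G) = 81*(-65 - 34) = 81*(-99) = -8019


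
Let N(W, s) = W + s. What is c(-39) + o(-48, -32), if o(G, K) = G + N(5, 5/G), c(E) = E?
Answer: -3941/48 ≈ -82.104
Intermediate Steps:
o(G, K) = 5 + G + 5/G (o(G, K) = G + (5 + 5/G) = 5 + G + 5/G)
c(-39) + o(-48, -32) = -39 + (5 - 48 + 5/(-48)) = -39 + (5 - 48 + 5*(-1/48)) = -39 + (5 - 48 - 5/48) = -39 - 2069/48 = -3941/48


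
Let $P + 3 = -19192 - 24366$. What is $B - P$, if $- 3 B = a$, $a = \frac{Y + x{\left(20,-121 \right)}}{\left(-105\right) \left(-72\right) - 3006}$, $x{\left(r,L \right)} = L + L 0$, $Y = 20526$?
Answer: $\frac{54100907}{1242} \approx 43560.0$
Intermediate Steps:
$x{\left(r,L \right)} = L$ ($x{\left(r,L \right)} = L + 0 = L$)
$P = -43561$ ($P = -3 - 43558 = -43561$)
$a = \frac{1855}{414}$ ($a = \frac{20526 - 121}{\left(-105\right) \left(-72\right) - 3006} = \frac{20405}{7560 - 3006} = \frac{20405}{4554} = 20405 \cdot \frac{1}{4554} = \frac{1855}{414} \approx 4.4807$)
$B = - \frac{1855}{1242}$ ($B = \left(- \frac{1}{3}\right) \frac{1855}{414} = - \frac{1855}{1242} \approx -1.4936$)
$B - P = - \frac{1855}{1242} - -43561 = - \frac{1855}{1242} + 43561 = \frac{54100907}{1242}$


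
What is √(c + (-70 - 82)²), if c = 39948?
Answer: 2*√15763 ≈ 251.10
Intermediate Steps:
√(c + (-70 - 82)²) = √(39948 + (-70 - 82)²) = √(39948 + (-152)²) = √(39948 + 23104) = √63052 = 2*√15763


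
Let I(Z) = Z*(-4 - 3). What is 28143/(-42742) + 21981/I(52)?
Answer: -67839711/1111292 ≈ -61.046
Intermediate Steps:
I(Z) = -7*Z (I(Z) = Z*(-7) = -7*Z)
28143/(-42742) + 21981/I(52) = 28143/(-42742) + 21981/((-7*52)) = 28143*(-1/42742) + 21981/(-364) = -28143/42742 + 21981*(-1/364) = -28143/42742 - 21981/364 = -67839711/1111292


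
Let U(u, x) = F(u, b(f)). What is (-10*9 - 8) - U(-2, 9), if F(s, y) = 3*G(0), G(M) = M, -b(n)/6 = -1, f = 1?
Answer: -98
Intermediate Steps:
b(n) = 6 (b(n) = -6*(-1) = 6)
F(s, y) = 0 (F(s, y) = 3*0 = 0)
U(u, x) = 0
(-10*9 - 8) - U(-2, 9) = (-10*9 - 8) - 1*0 = (-90 - 8) + 0 = -98 + 0 = -98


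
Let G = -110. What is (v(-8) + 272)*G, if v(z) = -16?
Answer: -28160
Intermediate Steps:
(v(-8) + 272)*G = (-16 + 272)*(-110) = 256*(-110) = -28160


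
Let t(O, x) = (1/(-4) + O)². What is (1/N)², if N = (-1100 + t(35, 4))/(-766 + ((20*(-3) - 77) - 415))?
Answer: 444703744/2961841 ≈ 150.14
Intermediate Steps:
t(O, x) = (-¼ + O)²
N = -1721/21088 (N = (-1100 + (-1 + 4*35)²/16)/(-766 + ((20*(-3) - 77) - 415)) = (-1100 + (-1 + 140)²/16)/(-766 + ((-60 - 77) - 415)) = (-1100 + (1/16)*139²)/(-766 + (-137 - 415)) = (-1100 + (1/16)*19321)/(-766 - 552) = (-1100 + 19321/16)/(-1318) = (1721/16)*(-1/1318) = -1721/21088 ≈ -0.081610)
(1/N)² = (1/(-1721/21088))² = (-21088/1721)² = 444703744/2961841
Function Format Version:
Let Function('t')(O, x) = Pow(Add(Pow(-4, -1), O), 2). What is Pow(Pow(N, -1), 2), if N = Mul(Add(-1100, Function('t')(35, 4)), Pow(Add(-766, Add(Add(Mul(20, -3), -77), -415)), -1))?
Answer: Rational(444703744, 2961841) ≈ 150.14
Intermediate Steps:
Function('t')(O, x) = Pow(Add(Rational(-1, 4), O), 2)
N = Rational(-1721, 21088) (N = Mul(Add(-1100, Mul(Rational(1, 16), Pow(Add(-1, Mul(4, 35)), 2))), Pow(Add(-766, Add(Add(Mul(20, -3), -77), -415)), -1)) = Mul(Add(-1100, Mul(Rational(1, 16), Pow(Add(-1, 140), 2))), Pow(Add(-766, Add(Add(-60, -77), -415)), -1)) = Mul(Add(-1100, Mul(Rational(1, 16), Pow(139, 2))), Pow(Add(-766, Add(-137, -415)), -1)) = Mul(Add(-1100, Mul(Rational(1, 16), 19321)), Pow(Add(-766, -552), -1)) = Mul(Add(-1100, Rational(19321, 16)), Pow(-1318, -1)) = Mul(Rational(1721, 16), Rational(-1, 1318)) = Rational(-1721, 21088) ≈ -0.081610)
Pow(Pow(N, -1), 2) = Pow(Pow(Rational(-1721, 21088), -1), 2) = Pow(Rational(-21088, 1721), 2) = Rational(444703744, 2961841)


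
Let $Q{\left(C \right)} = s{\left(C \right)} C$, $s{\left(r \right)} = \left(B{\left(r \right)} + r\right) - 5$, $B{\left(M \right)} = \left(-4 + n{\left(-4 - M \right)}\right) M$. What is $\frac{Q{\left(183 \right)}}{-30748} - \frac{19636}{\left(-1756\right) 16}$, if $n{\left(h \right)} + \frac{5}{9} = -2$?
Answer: $\frac{366046023}{53993488} \approx 6.7794$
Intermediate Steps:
$n{\left(h \right)} = - \frac{23}{9}$ ($n{\left(h \right)} = - \frac{5}{9} - 2 = - \frac{23}{9}$)
$B{\left(M \right)} = - \frac{59 M}{9}$ ($B{\left(M \right)} = \left(-4 - \frac{23}{9}\right) M = - \frac{59 M}{9}$)
$s{\left(r \right)} = -5 - \frac{50 r}{9}$ ($s{\left(r \right)} = \left(- \frac{59 r}{9} + r\right) - 5 = - \frac{50 r}{9} - 5 = -5 - \frac{50 r}{9}$)
$Q{\left(C \right)} = C \left(-5 - \frac{50 C}{9}\right)$ ($Q{\left(C \right)} = \left(-5 - \frac{50 C}{9}\right) C = C \left(-5 - \frac{50 C}{9}\right)$)
$\frac{Q{\left(183 \right)}}{-30748} - \frac{19636}{\left(-1756\right) 16} = \frac{\left(- \frac{5}{9}\right) 183 \left(9 + 10 \cdot 183\right)}{-30748} - \frac{19636}{\left(-1756\right) 16} = \left(- \frac{5}{9}\right) 183 \left(9 + 1830\right) \left(- \frac{1}{30748}\right) - \frac{19636}{-28096} = \left(- \frac{5}{9}\right) 183 \cdot 1839 \left(- \frac{1}{30748}\right) - - \frac{4909}{7024} = \left(-186965\right) \left(- \frac{1}{30748}\right) + \frac{4909}{7024} = \frac{186965}{30748} + \frac{4909}{7024} = \frac{366046023}{53993488}$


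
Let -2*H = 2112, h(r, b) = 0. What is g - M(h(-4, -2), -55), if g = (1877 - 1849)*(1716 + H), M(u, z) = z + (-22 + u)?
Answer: 18557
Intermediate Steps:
H = -1056 (H = -½*2112 = -1056)
M(u, z) = -22 + u + z
g = 18480 (g = (1877 - 1849)*(1716 - 1056) = 28*660 = 18480)
g - M(h(-4, -2), -55) = 18480 - (-22 + 0 - 55) = 18480 - 1*(-77) = 18480 + 77 = 18557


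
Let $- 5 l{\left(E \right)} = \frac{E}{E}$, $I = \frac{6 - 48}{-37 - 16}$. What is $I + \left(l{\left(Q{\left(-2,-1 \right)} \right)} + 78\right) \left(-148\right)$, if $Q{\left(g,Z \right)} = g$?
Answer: $- \frac{3051106}{265} \approx -11514.0$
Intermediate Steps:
$I = \frac{42}{53}$ ($I = - \frac{42}{-53} = \left(-42\right) \left(- \frac{1}{53}\right) = \frac{42}{53} \approx 0.79245$)
$l{\left(E \right)} = - \frac{1}{5}$ ($l{\left(E \right)} = - \frac{E \frac{1}{E}}{5} = \left(- \frac{1}{5}\right) 1 = - \frac{1}{5}$)
$I + \left(l{\left(Q{\left(-2,-1 \right)} \right)} + 78\right) \left(-148\right) = \frac{42}{53} + \left(- \frac{1}{5} + 78\right) \left(-148\right) = \frac{42}{53} + \frac{389}{5} \left(-148\right) = \frac{42}{53} - \frac{57572}{5} = - \frac{3051106}{265}$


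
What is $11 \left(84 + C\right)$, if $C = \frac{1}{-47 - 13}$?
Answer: $\frac{55429}{60} \approx 923.82$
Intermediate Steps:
$C = - \frac{1}{60}$ ($C = \frac{1}{-60} = - \frac{1}{60} \approx -0.016667$)
$11 \left(84 + C\right) = 11 \left(84 - \frac{1}{60}\right) = 11 \cdot \frac{5039}{60} = \frac{55429}{60}$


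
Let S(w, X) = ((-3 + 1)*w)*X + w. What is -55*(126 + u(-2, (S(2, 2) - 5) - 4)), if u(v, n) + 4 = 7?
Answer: -7095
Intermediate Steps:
S(w, X) = w - 2*X*w (S(w, X) = (-2*w)*X + w = -2*X*w + w = w - 2*X*w)
u(v, n) = 3 (u(v, n) = -4 + 7 = 3)
-55*(126 + u(-2, (S(2, 2) - 5) - 4)) = -55*(126 + 3) = -55*129 = -7095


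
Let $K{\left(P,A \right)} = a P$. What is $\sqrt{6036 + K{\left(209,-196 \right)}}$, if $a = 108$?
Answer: $8 \sqrt{447} \approx 169.14$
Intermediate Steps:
$K{\left(P,A \right)} = 108 P$
$\sqrt{6036 + K{\left(209,-196 \right)}} = \sqrt{6036 + 108 \cdot 209} = \sqrt{6036 + 22572} = \sqrt{28608} = 8 \sqrt{447}$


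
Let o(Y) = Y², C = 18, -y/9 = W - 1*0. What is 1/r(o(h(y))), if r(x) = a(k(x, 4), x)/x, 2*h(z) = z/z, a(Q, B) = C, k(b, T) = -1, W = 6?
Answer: 1/72 ≈ 0.013889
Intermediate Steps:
y = -54 (y = -9*(6 - 1*0) = -9*(6 + 0) = -9*6 = -54)
a(Q, B) = 18
h(z) = ½ (h(z) = (z/z)/2 = (½)*1 = ½)
r(x) = 18/x
1/r(o(h(y))) = 1/(18/((½)²)) = 1/(18/(¼)) = 1/(18*4) = 1/72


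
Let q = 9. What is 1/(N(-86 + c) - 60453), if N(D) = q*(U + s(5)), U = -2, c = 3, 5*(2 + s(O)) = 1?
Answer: -5/302436 ≈ -1.6532e-5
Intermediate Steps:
s(O) = -9/5 (s(O) = -2 + (⅕)*1 = -2 + ⅕ = -9/5)
N(D) = -171/5 (N(D) = 9*(-2 - 9/5) = 9*(-19/5) = -171/5)
1/(N(-86 + c) - 60453) = 1/(-171/5 - 60453) = 1/(-302436/5) = -5/302436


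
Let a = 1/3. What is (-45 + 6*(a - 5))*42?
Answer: -3066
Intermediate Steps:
a = ⅓ ≈ 0.33333
(-45 + 6*(a - 5))*42 = (-45 + 6*(⅓ - 5))*42 = (-45 + 6*(-14/3))*42 = (-45 - 28)*42 = -73*42 = -3066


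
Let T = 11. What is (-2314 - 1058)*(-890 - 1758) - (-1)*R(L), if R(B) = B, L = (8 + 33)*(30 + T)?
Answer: 8930737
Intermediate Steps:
L = 1681 (L = (8 + 33)*(30 + 11) = 41*41 = 1681)
(-2314 - 1058)*(-890 - 1758) - (-1)*R(L) = (-2314 - 1058)*(-890 - 1758) - (-1)*1681 = -3372*(-2648) - 1*(-1681) = 8929056 + 1681 = 8930737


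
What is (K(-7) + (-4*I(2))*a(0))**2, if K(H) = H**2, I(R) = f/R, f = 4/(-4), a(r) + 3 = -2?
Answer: 1521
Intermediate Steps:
a(r) = -5 (a(r) = -3 - 2 = -5)
f = -1 (f = 4*(-1/4) = -1)
I(R) = -1/R
(K(-7) + (-4*I(2))*a(0))**2 = ((-7)**2 - (-4)/2*(-5))**2 = (49 - (-4)/2*(-5))**2 = (49 - 4*(-1/2)*(-5))**2 = (49 + 2*(-5))**2 = (49 - 10)**2 = 39**2 = 1521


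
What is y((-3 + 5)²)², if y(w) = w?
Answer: 16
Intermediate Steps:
y((-3 + 5)²)² = ((-3 + 5)²)² = (2²)² = 4² = 16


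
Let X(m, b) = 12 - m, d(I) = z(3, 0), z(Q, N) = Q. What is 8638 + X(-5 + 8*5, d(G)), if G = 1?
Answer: 8615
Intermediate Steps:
d(I) = 3
8638 + X(-5 + 8*5, d(G)) = 8638 + (12 - (-5 + 8*5)) = 8638 + (12 - (-5 + 40)) = 8638 + (12 - 1*35) = 8638 + (12 - 35) = 8638 - 23 = 8615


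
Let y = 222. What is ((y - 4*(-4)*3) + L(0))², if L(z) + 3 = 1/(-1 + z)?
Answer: 70756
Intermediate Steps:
L(z) = -3 + 1/(-1 + z)
((y - 4*(-4)*3) + L(0))² = ((222 - 4*(-4)*3) + (4 - 3*0)/(-1 + 0))² = ((222 - (-16)*3) + (4 + 0)/(-1))² = ((222 - 1*(-48)) - 1*4)² = ((222 + 48) - 4)² = (270 - 4)² = 266² = 70756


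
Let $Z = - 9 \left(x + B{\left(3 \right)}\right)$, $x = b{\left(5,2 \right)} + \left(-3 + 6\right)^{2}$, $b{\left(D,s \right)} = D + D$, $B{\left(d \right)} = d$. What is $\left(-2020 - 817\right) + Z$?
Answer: $-3035$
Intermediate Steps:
$b{\left(D,s \right)} = 2 D$
$x = 19$ ($x = 2 \cdot 5 + \left(-3 + 6\right)^{2} = 10 + 3^{2} = 10 + 9 = 19$)
$Z = -198$ ($Z = - 9 \left(19 + 3\right) = \left(-9\right) 22 = -198$)
$\left(-2020 - 817\right) + Z = \left(-2020 - 817\right) - 198 = -2837 - 198 = -3035$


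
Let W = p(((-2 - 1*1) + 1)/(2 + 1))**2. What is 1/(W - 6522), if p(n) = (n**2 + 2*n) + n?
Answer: -81/528086 ≈ -0.00015338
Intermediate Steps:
p(n) = n**2 + 3*n
W = 196/81 (W = ((((-2 - 1*1) + 1)/(2 + 1))*(3 + ((-2 - 1*1) + 1)/(2 + 1)))**2 = ((((-2 - 1) + 1)/3)*(3 + ((-2 - 1) + 1)/3))**2 = (((-3 + 1)*(1/3))*(3 + (-3 + 1)*(1/3)))**2 = ((-2*1/3)*(3 - 2*1/3))**2 = (-2*(3 - 2/3)/3)**2 = (-2/3*7/3)**2 = (-14/9)**2 = 196/81 ≈ 2.4198)
1/(W - 6522) = 1/(196/81 - 6522) = 1/(-528086/81) = -81/528086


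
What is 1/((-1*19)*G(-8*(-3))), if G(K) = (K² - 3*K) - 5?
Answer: -1/9481 ≈ -0.00010547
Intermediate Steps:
G(K) = -5 + K² - 3*K
1/((-1*19)*G(-8*(-3))) = 1/((-1*19)*(-5 + (-8*(-3))² - (-24)*(-3))) = 1/(-19*(-5 + 24² - 3*24)) = 1/(-19*(-5 + 576 - 72)) = 1/(-19*499) = 1/(-9481) = -1/9481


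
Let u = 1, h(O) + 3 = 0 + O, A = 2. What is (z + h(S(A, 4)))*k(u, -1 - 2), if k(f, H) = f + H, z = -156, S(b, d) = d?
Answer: 310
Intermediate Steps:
h(O) = -3 + O (h(O) = -3 + (0 + O) = -3 + O)
k(f, H) = H + f
(z + h(S(A, 4)))*k(u, -1 - 2) = (-156 + (-3 + 4))*((-1 - 2) + 1) = (-156 + 1)*(-3 + 1) = -155*(-2) = 310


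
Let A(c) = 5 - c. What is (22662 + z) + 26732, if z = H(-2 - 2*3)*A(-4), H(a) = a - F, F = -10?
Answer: 49412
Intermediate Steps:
H(a) = 10 + a (H(a) = a - 1*(-10) = a + 10 = 10 + a)
z = 18 (z = (10 + (-2 - 2*3))*(5 - 1*(-4)) = (10 + (-2 - 6))*(5 + 4) = (10 - 8)*9 = 2*9 = 18)
(22662 + z) + 26732 = (22662 + 18) + 26732 = 22680 + 26732 = 49412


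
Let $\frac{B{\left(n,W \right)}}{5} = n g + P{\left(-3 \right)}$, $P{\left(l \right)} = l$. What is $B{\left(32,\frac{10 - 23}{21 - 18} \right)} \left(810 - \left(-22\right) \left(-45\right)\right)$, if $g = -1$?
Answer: $31500$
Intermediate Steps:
$B{\left(n,W \right)} = -15 - 5 n$ ($B{\left(n,W \right)} = 5 \left(n \left(-1\right) - 3\right) = 5 \left(- n - 3\right) = 5 \left(-3 - n\right) = -15 - 5 n$)
$B{\left(32,\frac{10 - 23}{21 - 18} \right)} \left(810 - \left(-22\right) \left(-45\right)\right) = \left(-15 - 160\right) \left(810 - \left(-22\right) \left(-45\right)\right) = \left(-15 - 160\right) \left(810 - 990\right) = - 175 \left(810 - 990\right) = \left(-175\right) \left(-180\right) = 31500$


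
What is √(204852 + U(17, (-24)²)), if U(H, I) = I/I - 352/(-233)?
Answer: √11121346533/233 ≈ 452.61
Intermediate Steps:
U(H, I) = 585/233 (U(H, I) = 1 - 352*(-1/233) = 1 + 352/233 = 585/233)
√(204852 + U(17, (-24)²)) = √(204852 + 585/233) = √(47731101/233) = √11121346533/233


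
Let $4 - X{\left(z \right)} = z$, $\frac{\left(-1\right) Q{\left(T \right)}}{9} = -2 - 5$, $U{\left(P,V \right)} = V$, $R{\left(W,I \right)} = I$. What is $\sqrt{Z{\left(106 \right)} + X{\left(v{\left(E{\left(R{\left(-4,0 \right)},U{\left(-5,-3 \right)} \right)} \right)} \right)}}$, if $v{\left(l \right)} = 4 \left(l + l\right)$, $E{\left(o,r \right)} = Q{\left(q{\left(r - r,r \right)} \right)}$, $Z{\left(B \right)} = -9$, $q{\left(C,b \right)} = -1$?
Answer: $i \sqrt{509} \approx 22.561 i$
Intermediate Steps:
$Q{\left(T \right)} = 63$ ($Q{\left(T \right)} = - 9 \left(-2 - 5\right) = \left(-9\right) \left(-7\right) = 63$)
$E{\left(o,r \right)} = 63$
$v{\left(l \right)} = 8 l$ ($v{\left(l \right)} = 4 \cdot 2 l = 8 l$)
$X{\left(z \right)} = 4 - z$
$\sqrt{Z{\left(106 \right)} + X{\left(v{\left(E{\left(R{\left(-4,0 \right)},U{\left(-5,-3 \right)} \right)} \right)} \right)}} = \sqrt{-9 + \left(4 - 8 \cdot 63\right)} = \sqrt{-9 + \left(4 - 504\right)} = \sqrt{-9 - 500} = \sqrt{-509} = i \sqrt{509}$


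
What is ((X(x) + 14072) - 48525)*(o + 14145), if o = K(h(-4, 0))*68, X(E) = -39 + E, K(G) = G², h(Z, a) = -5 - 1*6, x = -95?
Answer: -773814951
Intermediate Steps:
h(Z, a) = -11 (h(Z, a) = -5 - 6 = -11)
o = 8228 (o = (-11)²*68 = 121*68 = 8228)
((X(x) + 14072) - 48525)*(o + 14145) = (((-39 - 95) + 14072) - 48525)*(8228 + 14145) = ((-134 + 14072) - 48525)*22373 = (13938 - 48525)*22373 = -34587*22373 = -773814951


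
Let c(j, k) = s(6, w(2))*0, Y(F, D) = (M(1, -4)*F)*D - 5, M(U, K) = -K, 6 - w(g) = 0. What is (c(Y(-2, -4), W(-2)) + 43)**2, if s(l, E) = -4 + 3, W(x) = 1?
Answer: 1849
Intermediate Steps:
w(g) = 6 (w(g) = 6 - 1*0 = 6 + 0 = 6)
Y(F, D) = -5 + 4*D*F (Y(F, D) = ((-1*(-4))*F)*D - 5 = (4*F)*D - 5 = 4*D*F - 5 = -5 + 4*D*F)
s(l, E) = -1
c(j, k) = 0 (c(j, k) = -1*0 = 0)
(c(Y(-2, -4), W(-2)) + 43)**2 = (0 + 43)**2 = 43**2 = 1849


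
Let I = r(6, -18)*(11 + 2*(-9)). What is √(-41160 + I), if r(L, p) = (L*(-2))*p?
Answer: 4*I*√2667 ≈ 206.57*I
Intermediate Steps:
r(L, p) = -2*L*p (r(L, p) = (-2*L)*p = -2*L*p)
I = -1512 (I = (-2*6*(-18))*(11 + 2*(-9)) = 216*(11 - 18) = 216*(-7) = -1512)
√(-41160 + I) = √(-41160 - 1512) = √(-42672) = 4*I*√2667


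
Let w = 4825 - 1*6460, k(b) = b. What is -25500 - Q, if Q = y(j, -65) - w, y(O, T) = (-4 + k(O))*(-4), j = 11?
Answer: -27107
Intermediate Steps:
y(O, T) = 16 - 4*O (y(O, T) = (-4 + O)*(-4) = 16 - 4*O)
w = -1635 (w = 4825 - 6460 = -1635)
Q = 1607 (Q = (16 - 4*11) - 1*(-1635) = (16 - 44) + 1635 = -28 + 1635 = 1607)
-25500 - Q = -25500 - 1*1607 = -25500 - 1607 = -27107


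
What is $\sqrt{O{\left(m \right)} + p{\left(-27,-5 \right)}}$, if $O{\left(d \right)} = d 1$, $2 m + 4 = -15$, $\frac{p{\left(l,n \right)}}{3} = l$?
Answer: $\frac{i \sqrt{362}}{2} \approx 9.5132 i$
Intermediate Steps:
$p{\left(l,n \right)} = 3 l$
$m = - \frac{19}{2}$ ($m = -2 + \frac{1}{2} \left(-15\right) = -2 - \frac{15}{2} = - \frac{19}{2} \approx -9.5$)
$O{\left(d \right)} = d$
$\sqrt{O{\left(m \right)} + p{\left(-27,-5 \right)}} = \sqrt{- \frac{19}{2} + 3 \left(-27\right)} = \sqrt{- \frac{19}{2} - 81} = \sqrt{- \frac{181}{2}} = \frac{i \sqrt{362}}{2}$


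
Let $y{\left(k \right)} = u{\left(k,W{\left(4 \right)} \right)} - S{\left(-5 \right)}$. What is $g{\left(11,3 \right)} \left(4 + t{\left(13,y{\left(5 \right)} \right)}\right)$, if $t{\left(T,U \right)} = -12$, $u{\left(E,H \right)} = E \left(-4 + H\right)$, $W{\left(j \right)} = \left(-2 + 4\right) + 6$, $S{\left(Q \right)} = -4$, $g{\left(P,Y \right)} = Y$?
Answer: $-24$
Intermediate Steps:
$W{\left(j \right)} = 8$ ($W{\left(j \right)} = 2 + 6 = 8$)
$y{\left(k \right)} = 4 + 4 k$ ($y{\left(k \right)} = k \left(-4 + 8\right) - -4 = k 4 + 4 = 4 k + 4 = 4 + 4 k$)
$g{\left(11,3 \right)} \left(4 + t{\left(13,y{\left(5 \right)} \right)}\right) = 3 \left(4 - 12\right) = 3 \left(-8\right) = -24$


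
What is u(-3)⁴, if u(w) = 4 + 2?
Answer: 1296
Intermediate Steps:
u(w) = 6
u(-3)⁴ = 6⁴ = 1296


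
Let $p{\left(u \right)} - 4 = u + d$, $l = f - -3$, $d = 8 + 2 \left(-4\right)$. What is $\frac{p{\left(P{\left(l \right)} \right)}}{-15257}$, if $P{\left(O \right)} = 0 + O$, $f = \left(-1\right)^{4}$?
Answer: $- \frac{8}{15257} \approx -0.00052435$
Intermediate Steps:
$d = 0$ ($d = 8 - 8 = 0$)
$f = 1$
$l = 4$ ($l = 1 - -3 = 1 + 3 = 4$)
$P{\left(O \right)} = O$
$p{\left(u \right)} = 4 + u$ ($p{\left(u \right)} = 4 + \left(u + 0\right) = 4 + u$)
$\frac{p{\left(P{\left(l \right)} \right)}}{-15257} = \frac{4 + 4}{-15257} = 8 \left(- \frac{1}{15257}\right) = - \frac{8}{15257}$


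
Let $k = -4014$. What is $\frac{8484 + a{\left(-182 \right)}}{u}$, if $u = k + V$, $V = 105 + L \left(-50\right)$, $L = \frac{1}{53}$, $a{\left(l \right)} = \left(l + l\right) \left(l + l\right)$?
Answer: $- \frac{7471940}{207227} \approx -36.057$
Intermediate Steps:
$a{\left(l \right)} = 4 l^{2}$ ($a{\left(l \right)} = 2 l 2 l = 4 l^{2}$)
$L = \frac{1}{53} \approx 0.018868$
$V = \frac{5515}{53}$ ($V = 105 + \frac{1}{53} \left(-50\right) = 105 - \frac{50}{53} = \frac{5515}{53} \approx 104.06$)
$u = - \frac{207227}{53}$ ($u = -4014 + \frac{5515}{53} = - \frac{207227}{53} \approx -3909.9$)
$\frac{8484 + a{\left(-182 \right)}}{u} = \frac{8484 + 4 \left(-182\right)^{2}}{- \frac{207227}{53}} = \left(8484 + 4 \cdot 33124\right) \left(- \frac{53}{207227}\right) = \left(8484 + 132496\right) \left(- \frac{53}{207227}\right) = 140980 \left(- \frac{53}{207227}\right) = - \frac{7471940}{207227}$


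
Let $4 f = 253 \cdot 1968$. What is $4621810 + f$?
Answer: $4746286$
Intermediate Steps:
$f = 124476$ ($f = \frac{253 \cdot 1968}{4} = \frac{1}{4} \cdot 497904 = 124476$)
$4621810 + f = 4621810 + 124476 = 4746286$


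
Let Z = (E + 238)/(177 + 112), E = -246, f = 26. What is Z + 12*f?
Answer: 90160/289 ≈ 311.97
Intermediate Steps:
Z = -8/289 (Z = (-246 + 238)/(177 + 112) = -8/289 ≈ -0.027682)
Z + 12*f = -8/289 + 12*26 = -8/289 + 312 = 90160/289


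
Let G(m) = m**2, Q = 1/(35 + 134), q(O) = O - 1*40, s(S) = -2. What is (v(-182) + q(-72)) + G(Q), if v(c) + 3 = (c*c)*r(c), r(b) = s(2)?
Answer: -1895393642/28561 ≈ -66363.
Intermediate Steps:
r(b) = -2
v(c) = -3 - 2*c**2 (v(c) = -3 + (c*c)*(-2) = -3 + c**2*(-2) = -3 - 2*c**2)
q(O) = -40 + O (q(O) = O - 40 = -40 + O)
Q = 1/169 ≈ 0.0059172
(v(-182) + q(-72)) + G(Q) = ((-3 - 2*(-182)**2) + (-40 - 72)) + (1/169)**2 = ((-3 - 2*33124) - 112) + 1/28561 = ((-3 - 66248) - 112) + 1/28561 = (-66251 - 112) + 1/28561 = -66363 + 1/28561 = -1895393642/28561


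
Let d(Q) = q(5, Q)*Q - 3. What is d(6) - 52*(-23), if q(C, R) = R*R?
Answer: 1409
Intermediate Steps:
q(C, R) = R²
d(Q) = -3 + Q³ (d(Q) = Q²*Q - 3 = Q³ - 3 = -3 + Q³)
d(6) - 52*(-23) = (-3 + 6³) - 52*(-23) = (-3 + 216) + 1196 = 213 + 1196 = 1409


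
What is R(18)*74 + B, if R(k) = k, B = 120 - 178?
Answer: 1274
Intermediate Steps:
B = -58
R(18)*74 + B = 18*74 - 58 = 1332 - 58 = 1274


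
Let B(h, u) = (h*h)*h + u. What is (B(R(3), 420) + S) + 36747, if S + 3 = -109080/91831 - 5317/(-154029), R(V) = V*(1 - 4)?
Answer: 515343539484172/14144637099 ≈ 36434.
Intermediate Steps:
R(V) = -3*V (R(V) = V*(-3) = -3*V)
S = -58747129190/14144637099 (S = -3 + (-109080/91831 - 5317/(-154029)) = -3 + (-109080*1/91831 - 5317*(-1/154029)) = -3 + (-109080/91831 + 5317/154029) = -3 - 16313217893/14144637099 = -58747129190/14144637099 ≈ -4.1533)
B(h, u) = u + h³ (B(h, u) = h²*h + u = h³ + u = u + h³)
(B(R(3), 420) + S) + 36747 = ((420 + (-3*3)³) - 58747129190/14144637099) + 36747 = ((420 + (-9)³) - 58747129190/14144637099) + 36747 = ((420 - 729) - 58747129190/14144637099) + 36747 = (-309 - 58747129190/14144637099) + 36747 = -4429439992781/14144637099 + 36747 = 515343539484172/14144637099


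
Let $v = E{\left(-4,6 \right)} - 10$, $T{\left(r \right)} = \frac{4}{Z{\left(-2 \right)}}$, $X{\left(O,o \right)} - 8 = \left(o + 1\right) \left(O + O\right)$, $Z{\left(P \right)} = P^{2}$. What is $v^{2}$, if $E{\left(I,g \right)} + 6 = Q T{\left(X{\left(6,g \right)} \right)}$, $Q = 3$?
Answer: $169$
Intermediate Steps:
$X{\left(O,o \right)} = 8 + 2 O \left(1 + o\right)$ ($X{\left(O,o \right)} = 8 + \left(o + 1\right) \left(O + O\right) = 8 + \left(1 + o\right) 2 O = 8 + 2 O \left(1 + o\right)$)
$T{\left(r \right)} = 1$ ($T{\left(r \right)} = \frac{4}{\left(-2\right)^{2}} = \frac{4}{4} = 4 \cdot \frac{1}{4} = 1$)
$E{\left(I,g \right)} = -3$ ($E{\left(I,g \right)} = -6 + 3 \cdot 1 = -6 + 3 = -3$)
$v = -13$ ($v = -3 - 10 = -13$)
$v^{2} = \left(-13\right)^{2} = 169$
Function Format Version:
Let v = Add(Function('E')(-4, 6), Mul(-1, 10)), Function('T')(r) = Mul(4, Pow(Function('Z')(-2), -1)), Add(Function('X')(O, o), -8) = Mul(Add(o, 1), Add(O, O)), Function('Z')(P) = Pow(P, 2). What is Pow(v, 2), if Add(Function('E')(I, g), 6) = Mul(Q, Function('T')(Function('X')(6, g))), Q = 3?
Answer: 169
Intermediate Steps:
Function('X')(O, o) = Add(8, Mul(2, O, Add(1, o))) (Function('X')(O, o) = Add(8, Mul(Add(o, 1), Add(O, O))) = Add(8, Mul(Add(1, o), Mul(2, O))) = Add(8, Mul(2, O, Add(1, o))))
Function('T')(r) = 1 (Function('T')(r) = Mul(4, Pow(Pow(-2, 2), -1)) = Mul(4, Pow(4, -1)) = Mul(4, Rational(1, 4)) = 1)
Function('E')(I, g) = -3 (Function('E')(I, g) = Add(-6, Mul(3, 1)) = Add(-6, 3) = -3)
v = -13 (v = Add(-3, Mul(-1, 10)) = Add(-3, -10) = -13)
Pow(v, 2) = Pow(-13, 2) = 169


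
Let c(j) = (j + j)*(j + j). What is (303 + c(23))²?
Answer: 5851561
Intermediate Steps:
c(j) = 4*j² (c(j) = (2*j)*(2*j) = 4*j²)
(303 + c(23))² = (303 + 4*23²)² = (303 + 4*529)² = (303 + 2116)² = 2419² = 5851561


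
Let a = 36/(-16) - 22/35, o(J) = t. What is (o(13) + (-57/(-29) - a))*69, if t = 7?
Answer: 3318003/4060 ≈ 817.24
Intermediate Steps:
o(J) = 7
a = -403/140 (a = 36*(-1/16) - 22*1/35 = -9/4 - 22/35 = -403/140 ≈ -2.8786)
(o(13) + (-57/(-29) - a))*69 = (7 + (-57/(-29) - 1*(-403/140)))*69 = (7 + (-57*(-1/29) + 403/140))*69 = (7 + (57/29 + 403/140))*69 = (7 + 19667/4060)*69 = (48087/4060)*69 = 3318003/4060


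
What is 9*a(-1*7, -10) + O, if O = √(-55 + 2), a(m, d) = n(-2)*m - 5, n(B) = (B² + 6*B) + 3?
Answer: 270 + I*√53 ≈ 270.0 + 7.2801*I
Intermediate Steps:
n(B) = 3 + B² + 6*B
a(m, d) = -5 - 5*m (a(m, d) = (3 + (-2)² + 6*(-2))*m - 5 = (3 + 4 - 12)*m - 5 = -5*m - 5 = -5 - 5*m)
O = I*√53 (O = √(-53) = I*√53 ≈ 7.2801*I)
9*a(-1*7, -10) + O = 9*(-5 - (-5)*7) + I*√53 = 9*(-5 - 5*(-7)) + I*√53 = 9*(-5 + 35) + I*√53 = 9*30 + I*√53 = 270 + I*√53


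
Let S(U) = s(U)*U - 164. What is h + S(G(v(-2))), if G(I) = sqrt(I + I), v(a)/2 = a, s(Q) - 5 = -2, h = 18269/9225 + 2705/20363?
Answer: -30410217428/187848675 + 6*I*sqrt(2) ≈ -161.89 + 8.4853*I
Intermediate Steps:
h = 396965272/187848675 (h = 18269*(1/9225) + 2705*(1/20363) = 18269/9225 + 2705/20363 = 396965272/187848675 ≈ 2.1132)
s(Q) = 3 (s(Q) = 5 - 2 = 3)
v(a) = 2*a
G(I) = sqrt(2)*sqrt(I) (G(I) = sqrt(2*I) = sqrt(2)*sqrt(I))
S(U) = -164 + 3*U (S(U) = 3*U - 164 = -164 + 3*U)
h + S(G(v(-2))) = 396965272/187848675 + (-164 + 3*(sqrt(2)*sqrt(2*(-2)))) = 396965272/187848675 + (-164 + 3*(sqrt(2)*sqrt(-4))) = 396965272/187848675 + (-164 + 3*(sqrt(2)*(2*I))) = 396965272/187848675 + (-164 + 3*(2*I*sqrt(2))) = 396965272/187848675 + (-164 + 6*I*sqrt(2)) = -30410217428/187848675 + 6*I*sqrt(2)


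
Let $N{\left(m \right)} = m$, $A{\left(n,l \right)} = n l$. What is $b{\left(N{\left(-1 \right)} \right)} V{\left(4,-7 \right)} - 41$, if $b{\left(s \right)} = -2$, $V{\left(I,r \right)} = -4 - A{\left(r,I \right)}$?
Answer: $-89$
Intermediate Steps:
$A{\left(n,l \right)} = l n$
$V{\left(I,r \right)} = -4 - I r$
$b{\left(N{\left(-1 \right)} \right)} V{\left(4,-7 \right)} - 41 = - 2 \left(-4 - 4 \left(-7\right)\right) - 41 = - 2 \left(-4 + 28\right) - 41 = \left(-2\right) 24 - 41 = -48 - 41 = -89$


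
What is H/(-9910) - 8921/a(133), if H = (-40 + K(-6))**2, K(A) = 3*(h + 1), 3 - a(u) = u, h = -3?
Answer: 8813203/128830 ≈ 68.410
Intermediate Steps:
a(u) = 3 - u
K(A) = -6 (K(A) = 3*(-3 + 1) = 3*(-2) = -6)
H = 2116 (H = (-40 - 6)**2 = (-46)**2 = 2116)
H/(-9910) - 8921/a(133) = 2116/(-9910) - 8921/(3 - 1*133) = 2116*(-1/9910) - 8921/(3 - 133) = -1058/4955 - 8921/(-130) = -1058/4955 - 8921*(-1/130) = -1058/4955 + 8921/130 = 8813203/128830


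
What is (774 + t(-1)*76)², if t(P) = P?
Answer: 487204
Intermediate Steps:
(774 + t(-1)*76)² = (774 - 1*76)² = (774 - 76)² = 698² = 487204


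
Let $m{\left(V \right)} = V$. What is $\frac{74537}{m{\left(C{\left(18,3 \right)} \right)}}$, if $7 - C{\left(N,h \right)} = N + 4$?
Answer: $- \frac{74537}{15} \approx -4969.1$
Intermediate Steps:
$C{\left(N,h \right)} = 3 - N$ ($C{\left(N,h \right)} = 7 - \left(N + 4\right) = 7 - \left(4 + N\right) = 3 - N$)
$\frac{74537}{m{\left(C{\left(18,3 \right)} \right)}} = \frac{74537}{3 - 18} = \frac{74537}{-15} = 74537 \left(- \frac{1}{15}\right) = - \frac{74537}{15}$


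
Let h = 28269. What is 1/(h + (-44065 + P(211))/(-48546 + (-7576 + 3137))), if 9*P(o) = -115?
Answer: 95373/2696178677 ≈ 3.5373e-5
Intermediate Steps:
P(o) = -115/9 (P(o) = (⅑)*(-115) = -115/9)
1/(h + (-44065 + P(211))/(-48546 + (-7576 + 3137))) = 1/(28269 + (-44065 - 115/9)/(-48546 + (-7576 + 3137))) = 1/(28269 - 396700/(9*(-48546 - 4439))) = 1/(28269 - 396700/9/(-52985)) = 1/(28269 - 396700/9*(-1/52985)) = 1/(28269 + 79340/95373) = 1/(2696178677/95373) = 95373/2696178677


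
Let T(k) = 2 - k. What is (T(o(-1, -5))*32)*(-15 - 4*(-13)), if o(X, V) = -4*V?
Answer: -21312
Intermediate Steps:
(T(o(-1, -5))*32)*(-15 - 4*(-13)) = ((2 - (-4)*(-5))*32)*(-15 - 4*(-13)) = ((2 - 1*20)*32)*(-15 + 52) = ((2 - 20)*32)*37 = -18*32*37 = -576*37 = -21312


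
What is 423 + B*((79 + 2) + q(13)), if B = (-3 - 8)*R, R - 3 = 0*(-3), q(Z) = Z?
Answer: -2679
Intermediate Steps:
R = 3 (R = 3 + 0*(-3) = 3 + 0 = 3)
B = -33 (B = (-3 - 8)*3 = -11*3 = -33)
423 + B*((79 + 2) + q(13)) = 423 - 33*((79 + 2) + 13) = 423 - 33*(81 + 13) = 423 - 33*94 = 423 - 3102 = -2679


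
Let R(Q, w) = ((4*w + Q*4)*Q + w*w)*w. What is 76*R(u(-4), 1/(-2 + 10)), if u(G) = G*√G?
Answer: -311277/128 - 38*I ≈ -2431.9 - 38.0*I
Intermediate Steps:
u(G) = G^(3/2)
R(Q, w) = w*(w² + Q*(4*Q + 4*w)) (R(Q, w) = ((4*w + 4*Q)*Q + w²)*w = ((4*Q + 4*w)*Q + w²)*w = (Q*(4*Q + 4*w) + w²)*w = (w² + Q*(4*Q + 4*w))*w = w*(w² + Q*(4*Q + 4*w)))
76*R(u(-4), 1/(-2 + 10)) = 76*(((1/(-2 + 10))² + 4*((-4)^(3/2))² + 4*(-4)^(3/2)/(-2 + 10))/(-2 + 10)) = 76*(((1/8)² + 4*(-8*I)² + 4*(-8*I)/8)/8) = 76*(((⅛)² + 4*(-64) + 4*(-8*I)*(⅛))/8) = 76*((1/64 - 256 - 4*I)/8) = 76*((-16383/64 - 4*I)/8) = 76*(-16383/512 - I/2) = -311277/128 - 38*I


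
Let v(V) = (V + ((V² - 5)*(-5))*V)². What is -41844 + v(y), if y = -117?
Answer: 64080393188685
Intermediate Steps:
v(V) = (V + V*(25 - 5*V²))² (v(V) = (V + ((-5 + V²)*(-5))*V)² = (V + (25 - 5*V²)*V)² = (V + V*(25 - 5*V²))²)
-41844 + v(y) = -41844 + (-117)²*(-26 + 5*(-117)²)² = -41844 + 13689*(-26 + 5*13689)² = -41844 + 13689*(-26 + 68445)² = -41844 + 13689*68419² = -41844 + 13689*4681159561 = -41844 + 64080393230529 = 64080393188685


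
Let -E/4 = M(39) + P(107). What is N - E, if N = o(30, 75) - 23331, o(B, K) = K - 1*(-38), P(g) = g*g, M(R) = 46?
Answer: 22762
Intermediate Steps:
P(g) = g**2
o(B, K) = 38 + K (o(B, K) = K + 38 = 38 + K)
E = -45980 (E = -4*(46 + 107**2) = -4*(46 + 11449) = -4*11495 = -45980)
N = -23218 (N = (38 + 75) - 23331 = 113 - 23331 = -23218)
N - E = -23218 - 1*(-45980) = -23218 + 45980 = 22762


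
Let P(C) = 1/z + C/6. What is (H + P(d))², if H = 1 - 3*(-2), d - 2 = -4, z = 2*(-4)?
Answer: 24649/576 ≈ 42.793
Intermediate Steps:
z = -8
d = -2 (d = 2 - 4 = -2)
H = 7 (H = 1 + 6 = 7)
P(C) = -⅛ + C/6 (P(C) = 1/(-8) + C/6 = 1*(-⅛) + C*(⅙) = -⅛ + C/6)
(H + P(d))² = (7 + (-⅛ + (⅙)*(-2)))² = (7 + (-⅛ - ⅓))² = (7 - 11/24)² = (157/24)² = 24649/576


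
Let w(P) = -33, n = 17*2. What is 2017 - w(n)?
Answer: 2050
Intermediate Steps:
n = 34
2017 - w(n) = 2017 - 1*(-33) = 2017 + 33 = 2050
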